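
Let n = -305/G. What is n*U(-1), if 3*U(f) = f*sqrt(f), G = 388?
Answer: 305*I/1164 ≈ 0.26203*I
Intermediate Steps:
n = -305/388 ≈ -0.78608
U(f) = f**(3/2)/3 (U(f) = (f*sqrt(f))/3 = f**(3/2)/3)
n*U(-1) = -305*(-1)**(3/2)/1164 = -305*(-I)/1164 = -(-305)*I/1164 = 305*I/1164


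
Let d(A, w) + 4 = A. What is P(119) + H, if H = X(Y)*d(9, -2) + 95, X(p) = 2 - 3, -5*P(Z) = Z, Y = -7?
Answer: 331/5 ≈ 66.200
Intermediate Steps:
P(Z) = -Z/5
X(p) = -1
d(A, w) = -4 + A
H = 90 (H = -(-4 + 9) + 95 = -1*5 + 95 = -5 + 95 = 90)
P(119) + H = -⅕*119 + 90 = -119/5 + 90 = 331/5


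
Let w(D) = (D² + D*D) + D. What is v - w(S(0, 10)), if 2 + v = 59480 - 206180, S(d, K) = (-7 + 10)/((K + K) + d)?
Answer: -29340439/200 ≈ -1.4670e+5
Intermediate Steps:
S(d, K) = 3/(d + 2*K) (S(d, K) = 3/(2*K + d) = 3/(d + 2*K))
v = -146702 (v = -2 + (59480 - 206180) = -2 - 146700 = -146702)
w(D) = D + 2*D² (w(D) = (D² + D²) + D = 2*D² + D = D + 2*D²)
v - w(S(0, 10)) = -146702 - 3/(0 + 2*10)*(1 + 2*(3/(0 + 2*10))) = -146702 - 3/(0 + 20)*(1 + 2*(3/(0 + 20))) = -146702 - 3/20*(1 + 2*(3/20)) = -146702 - 3*(1/20)*(1 + 2*(3*(1/20))) = -146702 - 3*(1 + 2*(3/20))/20 = -146702 - 3*(1 + 3/10)/20 = -146702 - 3*13/(20*10) = -146702 - 1*39/200 = -146702 - 39/200 = -29340439/200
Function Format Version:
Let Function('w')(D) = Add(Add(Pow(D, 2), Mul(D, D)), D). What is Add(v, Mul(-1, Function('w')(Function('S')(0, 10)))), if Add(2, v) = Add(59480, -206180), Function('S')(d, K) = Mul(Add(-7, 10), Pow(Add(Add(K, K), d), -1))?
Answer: Rational(-29340439, 200) ≈ -1.4670e+5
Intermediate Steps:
Function('S')(d, K) = Mul(3, Pow(Add(d, Mul(2, K)), -1)) (Function('S')(d, K) = Mul(3, Pow(Add(Mul(2, K), d), -1)) = Mul(3, Pow(Add(d, Mul(2, K)), -1)))
v = -146702 (v = Add(-2, Add(59480, -206180)) = Add(-2, -146700) = -146702)
Function('w')(D) = Add(D, Mul(2, Pow(D, 2))) (Function('w')(D) = Add(Add(Pow(D, 2), Pow(D, 2)), D) = Add(Mul(2, Pow(D, 2)), D) = Add(D, Mul(2, Pow(D, 2))))
Add(v, Mul(-1, Function('w')(Function('S')(0, 10)))) = Add(-146702, Mul(-1, Mul(Mul(3, Pow(Add(0, Mul(2, 10)), -1)), Add(1, Mul(2, Mul(3, Pow(Add(0, Mul(2, 10)), -1))))))) = Add(-146702, Mul(-1, Mul(Mul(3, Pow(Add(0, 20), -1)), Add(1, Mul(2, Mul(3, Pow(Add(0, 20), -1))))))) = Add(-146702, Mul(-1, Mul(Mul(3, Pow(20, -1)), Add(1, Mul(2, Mul(3, Pow(20, -1))))))) = Add(-146702, Mul(-1, Mul(Mul(3, Rational(1, 20)), Add(1, Mul(2, Mul(3, Rational(1, 20))))))) = Add(-146702, Mul(-1, Mul(Rational(3, 20), Add(1, Mul(2, Rational(3, 20)))))) = Add(-146702, Mul(-1, Mul(Rational(3, 20), Add(1, Rational(3, 10))))) = Add(-146702, Mul(-1, Mul(Rational(3, 20), Rational(13, 10)))) = Add(-146702, Mul(-1, Rational(39, 200))) = Add(-146702, Rational(-39, 200)) = Rational(-29340439, 200)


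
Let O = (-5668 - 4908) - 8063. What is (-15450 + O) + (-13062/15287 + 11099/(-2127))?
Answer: -1108616594248/32515449 ≈ -34095.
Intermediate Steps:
O = -18639 (O = -10576 - 8063 = -18639)
(-15450 + O) + (-13062/15287 + 11099/(-2127)) = (-15450 - 18639) + (-13062/15287 + 11099/(-2127)) = -34089 + (-13062*1/15287 + 11099*(-1/2127)) = -34089 + (-13062/15287 - 11099/2127) = -34089 - 197453287/32515449 = -1108616594248/32515449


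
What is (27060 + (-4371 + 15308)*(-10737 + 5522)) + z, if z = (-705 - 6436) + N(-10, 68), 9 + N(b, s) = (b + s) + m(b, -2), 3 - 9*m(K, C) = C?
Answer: -513148378/9 ≈ -5.7017e+7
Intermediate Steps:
m(K, C) = ⅓ - C/9
N(b, s) = -76/9 + b + s (N(b, s) = -9 + ((b + s) + (⅓ - ⅑*(-2))) = -9 + ((b + s) + (⅓ + 2/9)) = -9 + ((b + s) + 5/9) = -9 + (5/9 + b + s) = -76/9 + b + s)
z = -63823/9 (z = (-705 - 6436) + (-76/9 - 10 + 68) = -7141 + 446/9 = -63823/9 ≈ -7091.4)
(27060 + (-4371 + 15308)*(-10737 + 5522)) + z = (27060 + (-4371 + 15308)*(-10737 + 5522)) - 63823/9 = (27060 + 10937*(-5215)) - 63823/9 = (27060 - 57036455) - 63823/9 = -57009395 - 63823/9 = -513148378/9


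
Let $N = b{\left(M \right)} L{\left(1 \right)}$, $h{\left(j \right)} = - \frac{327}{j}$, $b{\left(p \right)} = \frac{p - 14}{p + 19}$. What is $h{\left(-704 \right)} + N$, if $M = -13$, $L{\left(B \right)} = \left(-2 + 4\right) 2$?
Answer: $- \frac{12345}{704} \approx -17.536$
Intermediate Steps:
$L{\left(B \right)} = 4$ ($L{\left(B \right)} = 2 \cdot 2 = 4$)
$b{\left(p \right)} = \frac{-14 + p}{19 + p}$
$N = -18$ ($N = \frac{-14 - 13}{19 - 13} \cdot 4 = \frac{1}{6} \left(-27\right) 4 = \left(- \frac{9}{2}\right) 4 = -18$)
$h{\left(-704 \right)} + N = - \frac{327}{-704} - 18 = \left(-327\right) \left(- \frac{1}{704}\right) - 18 = \frac{327}{704} - 18 = - \frac{12345}{704}$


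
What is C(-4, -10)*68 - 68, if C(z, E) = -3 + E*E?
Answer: 6528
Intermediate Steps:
C(z, E) = -3 + E²
C(-4, -10)*68 - 68 = (-3 + (-10)²)*68 - 68 = (-3 + 100)*68 - 68 = 97*68 - 68 = 6596 - 68 = 6528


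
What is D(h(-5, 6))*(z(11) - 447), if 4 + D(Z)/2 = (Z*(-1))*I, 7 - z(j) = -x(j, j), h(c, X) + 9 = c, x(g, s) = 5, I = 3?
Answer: -33060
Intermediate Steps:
h(c, X) = -9 + c
z(j) = 12 (z(j) = 7 - (-1)*5 = 7 - 1*(-5) = 7 + 5 = 12)
D(Z) = -8 - 6*Z (D(Z) = -8 + 2*((Z*(-1))*3) = -8 + 2*(-Z*3) = -8 + 2*(-3*Z) = -8 - 6*Z)
D(h(-5, 6))*(z(11) - 447) = (-8 - 6*(-9 - 5))*(12 - 447) = (-8 - 6*(-14))*(-435) = (-8 + 84)*(-435) = 76*(-435) = -33060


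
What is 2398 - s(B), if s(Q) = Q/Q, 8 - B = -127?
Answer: 2397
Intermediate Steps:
B = 135 (B = 8 - 1*(-127) = 8 + 127 = 135)
s(Q) = 1
2398 - s(B) = 2398 - 1*1 = 2398 - 1 = 2397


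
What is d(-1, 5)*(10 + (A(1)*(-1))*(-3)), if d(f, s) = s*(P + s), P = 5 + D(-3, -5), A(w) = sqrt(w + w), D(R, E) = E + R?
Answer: 100 + 30*sqrt(2) ≈ 142.43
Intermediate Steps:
A(w) = sqrt(2)*sqrt(w) (A(w) = sqrt(2*w) = sqrt(2)*sqrt(w))
P = -3 (P = 5 + (-5 - 3) = 5 - 8 = -3)
d(f, s) = s*(-3 + s)
d(-1, 5)*(10 + (A(1)*(-1))*(-3)) = (5*(-3 + 5))*(10 + ((sqrt(2)*sqrt(1))*(-1))*(-3)) = (5*2)*(10 + ((sqrt(2)*1)*(-1))*(-3)) = 10*(10 + (sqrt(2)*(-1))*(-3)) = 10*(10 - sqrt(2)*(-3)) = 10*(10 + 3*sqrt(2)) = 100 + 30*sqrt(2)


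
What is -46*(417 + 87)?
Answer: -23184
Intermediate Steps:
-46*(417 + 87) = -46*504 = -23184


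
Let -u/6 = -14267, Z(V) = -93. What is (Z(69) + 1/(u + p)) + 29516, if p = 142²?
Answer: 3111953019/105766 ≈ 29423.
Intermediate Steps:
p = 20164
u = 85602 (u = -6*(-14267) = 85602)
(Z(69) + 1/(u + p)) + 29516 = (-93 + 1/(85602 + 20164)) + 29516 = (-93 + 1/105766) + 29516 = -9836237/105766 + 29516 = 3111953019/105766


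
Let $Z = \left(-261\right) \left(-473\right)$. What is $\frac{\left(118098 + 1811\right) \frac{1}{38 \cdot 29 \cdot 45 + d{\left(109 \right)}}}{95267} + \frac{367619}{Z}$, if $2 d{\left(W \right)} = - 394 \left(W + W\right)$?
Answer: $\frac{21154609139599}{7103642158404} \approx 2.978$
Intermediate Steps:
$d{\left(W \right)} = - 394 W$ ($d{\left(W \right)} = \frac{\left(-394\right) \left(W + W\right)}{2} = \frac{\left(-394\right) 2 W}{2} = \frac{\left(-788\right) W}{2} = - 394 W$)
$Z = 123453$
$\frac{\left(118098 + 1811\right) \frac{1}{38 \cdot 29 \cdot 45 + d{\left(109 \right)}}}{95267} + \frac{367619}{Z} = \frac{\left(118098 + 1811\right) \frac{1}{38 \cdot 29 \cdot 45 - 42946}}{95267} + \frac{367619}{123453} = \frac{119909}{1102 \cdot 45 - 42946} \cdot \frac{1}{95267} + 367619 \cdot \frac{1}{123453} = \frac{119909}{49590 - 42946} \cdot \frac{1}{95267} + \frac{367619}{123453} = \frac{119909}{6644} \cdot \frac{1}{95267} + \frac{367619}{123453} = \frac{119909}{632953948} + \frac{367619}{123453} = \frac{21154609139599}{7103642158404}$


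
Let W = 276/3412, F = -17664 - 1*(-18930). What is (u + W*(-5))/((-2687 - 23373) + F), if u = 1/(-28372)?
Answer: 9789193/600047428904 ≈ 1.6314e-5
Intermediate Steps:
u = -1/28372 ≈ -3.5246e-5
F = 1266 (F = -17664 + 18930 = 1266)
W = 69/853 (W = 276*(1/3412) = 69/853 ≈ 0.080891)
(u + W*(-5))/((-2687 - 23373) + F) = (-1/28372 + (69/853)*(-5))/((-2687 - 23373) + 1266) = (-1/28372 - 345/853)/(-26060 + 1266) = -9789193/24201316/(-24794) = -9789193/24201316*(-1/24794) = 9789193/600047428904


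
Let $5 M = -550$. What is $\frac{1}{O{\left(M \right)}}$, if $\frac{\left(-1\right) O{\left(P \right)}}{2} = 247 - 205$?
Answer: $- \frac{1}{84} \approx -0.011905$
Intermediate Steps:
$M = -110$ ($M = \frac{1}{5} \left(-550\right) = -110$)
$O{\left(P \right)} = -84$ ($O{\left(P \right)} = - 2 \left(247 - 205\right) = \left(-2\right) 42 = -84$)
$\frac{1}{O{\left(M \right)}} = \frac{1}{-84} = - \frac{1}{84}$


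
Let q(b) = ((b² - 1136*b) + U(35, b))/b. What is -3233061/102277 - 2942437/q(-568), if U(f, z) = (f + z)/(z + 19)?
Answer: 92125927130696847/54346137968297 ≈ 1695.2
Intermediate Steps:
U(f, z) = (f + z)/(19 + z)
q(b) = (b² - 1136*b + (35 + b)/(19 + b))/b (q(b) = ((b² - 1136*b) + (35 + b)/(19 + b))/b = (b² - 1136*b + (35 + b)/(19 + b))/b)
-3233061/102277 - 2942437/q(-568) = -3233061/102277 - 2942437*(-568*(19 - 568)/(35 - 568 - 568*(-1136 - 568)*(19 - 568))) = -3233061*1/102277 - 2942437*311832/(35 - 568 - 568*(-1704)*(-549)) = -3233061/102277 - 2942437*311832/(35 - 568 - 531361728) = -3233061/102277 - 2942437/((-1/568*(-1/549)*(-531362261))) = -3233061/102277 - 2942437/(-531362261/311832) = -3233061/102277 - 2942437*(-311832/531362261) = -3233061/102277 + 917546014584/531362261 = 92125927130696847/54346137968297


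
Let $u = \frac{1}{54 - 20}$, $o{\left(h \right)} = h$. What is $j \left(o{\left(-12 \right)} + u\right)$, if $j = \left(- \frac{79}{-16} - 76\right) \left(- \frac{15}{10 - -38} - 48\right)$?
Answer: $- \frac{357712707}{8704} \approx -41098.0$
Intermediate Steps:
$u = \frac{1}{34} \approx 0.029412$
$j = \frac{878901}{256}$ ($j = \left(\left(-79\right) \left(- \frac{1}{16}\right) - 76\right) \left(- \frac{15}{10 + 38} - 48\right) = \left(\frac{79}{16} - 76\right) \left(- \frac{15}{48} - 48\right) = - \frac{1137 \left(\left(-15\right) \frac{1}{48} - 48\right)}{16} = - \frac{1137 \left(- \frac{5}{16} - 48\right)}{16} = \left(- \frac{1137}{16}\right) \left(- \frac{773}{16}\right) = \frac{878901}{256} \approx 3433.2$)
$j \left(o{\left(-12 \right)} + u\right) = \frac{878901 \left(-12 + \frac{1}{34}\right)}{256} = \frac{878901}{256} \left(- \frac{407}{34}\right) = - \frac{357712707}{8704}$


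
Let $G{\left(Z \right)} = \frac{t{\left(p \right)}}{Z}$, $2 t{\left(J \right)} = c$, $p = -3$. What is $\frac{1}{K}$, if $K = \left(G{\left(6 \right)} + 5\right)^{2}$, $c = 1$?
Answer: $\frac{144}{3721} \approx 0.038699$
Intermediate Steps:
$t{\left(J \right)} = \frac{1}{2}$ ($t{\left(J \right)} = \frac{1}{2} \cdot 1 = \frac{1}{2}$)
$G{\left(Z \right)} = \frac{1}{2 Z}$
$K = \frac{3721}{144}$ ($K = \left(\frac{1}{2 \cdot 6} + 5\right)^{2} = \left(\frac{1}{2} \cdot \frac{1}{6} + 5\right)^{2} = \left(\frac{1}{12} + 5\right)^{2} = \left(\frac{61}{12}\right)^{2} = \frac{3721}{144} \approx 25.84$)
$\frac{1}{K} = \frac{1}{\frac{3721}{144}} = \frac{144}{3721}$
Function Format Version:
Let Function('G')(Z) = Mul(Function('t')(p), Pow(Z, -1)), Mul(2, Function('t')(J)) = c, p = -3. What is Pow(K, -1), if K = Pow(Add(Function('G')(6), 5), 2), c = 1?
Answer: Rational(144, 3721) ≈ 0.038699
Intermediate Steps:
Function('t')(J) = Rational(1, 2) (Function('t')(J) = Mul(Rational(1, 2), 1) = Rational(1, 2))
Function('G')(Z) = Mul(Rational(1, 2), Pow(Z, -1))
K = Rational(3721, 144) (K = Pow(Add(Mul(Rational(1, 2), Pow(6, -1)), 5), 2) = Pow(Add(Mul(Rational(1, 2), Rational(1, 6)), 5), 2) = Pow(Add(Rational(1, 12), 5), 2) = Pow(Rational(61, 12), 2) = Rational(3721, 144) ≈ 25.840)
Pow(K, -1) = Pow(Rational(3721, 144), -1) = Rational(144, 3721)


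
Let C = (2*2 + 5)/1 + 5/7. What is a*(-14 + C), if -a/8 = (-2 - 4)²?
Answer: 8640/7 ≈ 1234.3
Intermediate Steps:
a = -288 (a = -8*(-2 - 4)² = -8*(-6)² = -8*36 = -288)
C = 68/7 (C = (4 + 5)*1 + 5*(⅐) = 9*1 + 5/7 = 9 + 5/7 = 68/7 ≈ 9.7143)
a*(-14 + C) = -288*(-14 + 68/7) = -288*(-30/7) = 8640/7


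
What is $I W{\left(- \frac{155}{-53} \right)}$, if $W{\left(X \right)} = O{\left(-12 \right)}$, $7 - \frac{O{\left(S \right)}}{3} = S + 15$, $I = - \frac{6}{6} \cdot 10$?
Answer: $-120$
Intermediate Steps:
$I = -10$ ($I = \left(-6\right) \frac{1}{6} \cdot 10 = \left(-1\right) 10 = -10$)
$O{\left(S \right)} = -24 - 3 S$ ($O{\left(S \right)} = 21 - 3 \left(S + 15\right) = 21 - 3 \left(15 + S\right) = 21 - \left(45 + 3 S\right) = -24 - 3 S$)
$W{\left(X \right)} = 12$ ($W{\left(X \right)} = -24 - -36 = -24 + 36 = 12$)
$I W{\left(- \frac{155}{-53} \right)} = \left(-10\right) 12 = -120$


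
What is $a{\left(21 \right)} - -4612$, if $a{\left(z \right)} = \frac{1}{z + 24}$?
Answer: $\frac{207541}{45} \approx 4612.0$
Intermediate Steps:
$a{\left(z \right)} = \frac{1}{24 + z}$
$a{\left(21 \right)} - -4612 = \frac{1}{24 + 21} - -4612 = \frac{1}{45} + 4612 = \frac{207541}{45}$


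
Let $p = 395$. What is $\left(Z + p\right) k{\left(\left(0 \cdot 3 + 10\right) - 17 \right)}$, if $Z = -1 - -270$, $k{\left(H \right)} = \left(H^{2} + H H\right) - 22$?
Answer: $50464$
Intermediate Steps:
$k{\left(H \right)} = -22 + 2 H^{2}$ ($k{\left(H \right)} = \left(H^{2} + H^{2}\right) - 22 = 2 H^{2} - 22 = -22 + 2 H^{2}$)
$Z = 269$ ($Z = -1 + 270 = 269$)
$\left(Z + p\right) k{\left(\left(0 \cdot 3 + 10\right) - 17 \right)} = \left(269 + 395\right) \left(-22 + 2 \left(\left(0 \cdot 3 + 10\right) - 17\right)^{2}\right) = 664 \left(-22 + 2 \left(\left(0 + 10\right) - 17\right)^{2}\right) = 664 \left(-22 + 2 \left(10 - 17\right)^{2}\right) = 664 \left(-22 + 2 \left(-7\right)^{2}\right) = 664 \left(-22 + 2 \cdot 49\right) = 664 \left(-22 + 98\right) = 664 \cdot 76 = 50464$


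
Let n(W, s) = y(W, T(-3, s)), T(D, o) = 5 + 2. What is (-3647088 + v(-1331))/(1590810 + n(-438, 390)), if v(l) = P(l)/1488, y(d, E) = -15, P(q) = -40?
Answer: -678358373/295887870 ≈ -2.2926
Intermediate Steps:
T(D, o) = 7
v(l) = -5/186 (v(l) = -40/1488 = -40*1/1488 = -5/186)
n(W, s) = -15
(-3647088 + v(-1331))/(1590810 + n(-438, 390)) = (-3647088 - 5/186)/(1590810 - 15) = -678358373/186/1590795 = -678358373/186*1/1590795 = -678358373/295887870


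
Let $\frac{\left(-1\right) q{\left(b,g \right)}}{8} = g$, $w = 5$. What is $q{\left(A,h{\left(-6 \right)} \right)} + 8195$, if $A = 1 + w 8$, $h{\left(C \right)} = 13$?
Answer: $8091$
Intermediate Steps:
$A = 41$ ($A = 1 + 5 \cdot 8 = 1 + 40 = 41$)
$q{\left(b,g \right)} = - 8 g$
$q{\left(A,h{\left(-6 \right)} \right)} + 8195 = \left(-8\right) 13 + 8195 = -104 + 8195 = 8091$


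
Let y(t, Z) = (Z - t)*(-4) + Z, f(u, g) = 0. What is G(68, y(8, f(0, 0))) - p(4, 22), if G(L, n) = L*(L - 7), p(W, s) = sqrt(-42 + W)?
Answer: 4148 - I*sqrt(38) ≈ 4148.0 - 6.1644*I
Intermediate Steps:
y(t, Z) = -3*Z + 4*t (y(t, Z) = (-4*Z + 4*t) + Z = -3*Z + 4*t)
G(L, n) = L*(-7 + L)
G(68, y(8, f(0, 0))) - p(4, 22) = 68*(-7 + 68) - sqrt(-42 + 4) = 68*61 - sqrt(-38) = 4148 - I*sqrt(38)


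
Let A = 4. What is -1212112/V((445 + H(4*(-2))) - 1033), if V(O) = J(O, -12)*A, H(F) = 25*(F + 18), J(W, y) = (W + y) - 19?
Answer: 303028/369 ≈ 821.21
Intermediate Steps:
J(W, y) = -19 + W + y
H(F) = 450 + 25*F (H(F) = 25*(18 + F) = 450 + 25*F)
V(O) = -124 + 4*O (V(O) = (-19 + O - 12)*4 = (-31 + O)*4 = -124 + 4*O)
-1212112/V((445 + H(4*(-2))) - 1033) = -1212112/(-124 + 4*((445 + (450 + 25*(4*(-2)))) - 1033)) = -1212112/(-124 + 4*((445 + (450 + 25*(-8))) - 1033)) = -1212112/(-124 + 4*((445 + (450 - 200)) - 1033)) = -1212112/(-124 + 4*((445 + 250) - 1033)) = -1212112/(-124 + 4*(695 - 1033)) = -1212112/(-124 + 4*(-338)) = -1212112/(-124 - 1352) = -1212112/(-1476) = -1212112*(-1/1476) = 303028/369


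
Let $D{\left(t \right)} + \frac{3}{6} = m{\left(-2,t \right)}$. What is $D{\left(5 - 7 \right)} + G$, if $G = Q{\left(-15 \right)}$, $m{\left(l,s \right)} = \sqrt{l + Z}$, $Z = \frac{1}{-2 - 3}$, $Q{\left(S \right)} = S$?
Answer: $- \frac{31}{2} + \frac{i \sqrt{55}}{5} \approx -15.5 + 1.4832 i$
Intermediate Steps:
$Z = - \frac{1}{5}$ ($Z = \frac{1}{-5} = - \frac{1}{5} \approx -0.2$)
$m{\left(l,s \right)} = \sqrt{- \frac{1}{5} + l}$ ($m{\left(l,s \right)} = \sqrt{l - \frac{1}{5}} = \sqrt{- \frac{1}{5} + l}$)
$G = -15$
$D{\left(t \right)} = - \frac{1}{2} + \frac{i \sqrt{55}}{5}$ ($D{\left(t \right)} = - \frac{1}{2} + \frac{\sqrt{-5 + 25 \left(-2\right)}}{5} = - \frac{1}{2} + \frac{\sqrt{-5 - 50}}{5} = - \frac{1}{2} + \frac{\sqrt{-55}}{5} = - \frac{1}{2} + \frac{i \sqrt{55}}{5}$)
$D{\left(5 - 7 \right)} + G = \left(- \frac{1}{2} + \frac{i \sqrt{55}}{5}\right) - 15 = - \frac{31}{2} + \frac{i \sqrt{55}}{5}$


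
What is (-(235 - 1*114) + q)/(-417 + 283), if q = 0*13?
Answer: 121/134 ≈ 0.90298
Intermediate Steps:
q = 0
(-(235 - 1*114) + q)/(-417 + 283) = (-(235 - 1*114) + 0)/(-417 + 283) = (-(235 - 114) + 0)/(-134) = (-1*121 + 0)*(-1/134) = (-121 + 0)*(-1/134) = -121*(-1/134) = 121/134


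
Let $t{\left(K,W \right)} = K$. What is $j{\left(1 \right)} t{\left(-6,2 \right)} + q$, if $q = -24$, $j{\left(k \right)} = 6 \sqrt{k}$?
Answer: $-60$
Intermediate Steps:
$j{\left(1 \right)} t{\left(-6,2 \right)} + q = 6 \sqrt{1} \left(-6\right) - 24 = 6 \cdot 1 \left(-6\right) - 24 = 6 \left(-6\right) - 24 = -36 - 24 = -60$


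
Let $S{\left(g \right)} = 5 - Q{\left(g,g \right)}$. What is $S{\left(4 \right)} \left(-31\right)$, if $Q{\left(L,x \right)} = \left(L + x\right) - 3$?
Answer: $0$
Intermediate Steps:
$Q{\left(L,x \right)} = -3 + L + x$
$S{\left(g \right)} = 8 - 2 g$ ($S{\left(g \right)} = 5 - \left(-3 + g + g\right) = 5 - \left(-3 + 2 g\right) = 8 - 2 g$)
$S{\left(4 \right)} \left(-31\right) = \left(8 - 8\right) \left(-31\right) = 0 \left(-31\right) = 0$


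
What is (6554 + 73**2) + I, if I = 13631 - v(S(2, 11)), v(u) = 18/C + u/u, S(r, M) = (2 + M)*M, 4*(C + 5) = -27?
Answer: 1199183/47 ≈ 25515.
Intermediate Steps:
C = -47/4 (C = -5 + (1/4)*(-27) = -5 - 27/4 = -47/4 ≈ -11.750)
S(r, M) = M*(2 + M)
v(u) = -25/47 (v(u) = 18/(-47/4) + u/u = 18*(-4/47) + 1 = -72/47 + 1 = -25/47)
I = 640682/47 (I = 13631 - 1*(-25/47) = 13631 + 25/47 = 640682/47 ≈ 13632.)
(6554 + 73**2) + I = (6554 + 73**2) + 640682/47 = (6554 + 5329) + 640682/47 = 11883 + 640682/47 = 1199183/47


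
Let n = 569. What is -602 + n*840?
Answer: 477358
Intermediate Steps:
-602 + n*840 = -602 + 569*840 = -602 + 477960 = 477358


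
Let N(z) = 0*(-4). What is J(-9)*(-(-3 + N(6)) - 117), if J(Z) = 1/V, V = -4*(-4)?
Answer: -57/8 ≈ -7.1250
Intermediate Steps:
N(z) = 0
V = 16
J(Z) = 1/16
J(-9)*(-(-3 + N(6)) - 117) = (-(-3 + 0) - 117)/16 = (-1*(-3) - 117)/16 = (3 - 117)/16 = (1/16)*(-114) = -57/8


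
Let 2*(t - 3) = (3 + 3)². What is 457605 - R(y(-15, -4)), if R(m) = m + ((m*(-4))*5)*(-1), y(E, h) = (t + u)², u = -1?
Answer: 449205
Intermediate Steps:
t = 21 (t = 3 + (3 + 3)²/2 = 3 + (½)*6² = 3 + (½)*36 = 3 + 18 = 21)
y(E, h) = 400 (y(E, h) = (21 - 1)² = 20² = 400)
R(m) = 21*m (R(m) = m + (-4*m*5)*(-1) = m - 20*m*(-1) = m + 20*m = 21*m)
457605 - R(y(-15, -4)) = 457605 - 21*400 = 457605 - 1*8400 = 457605 - 8400 = 449205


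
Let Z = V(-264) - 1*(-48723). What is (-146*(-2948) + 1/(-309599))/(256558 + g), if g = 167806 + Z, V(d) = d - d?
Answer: 133253886391/146467262113 ≈ 0.90979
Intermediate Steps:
V(d) = 0
Z = 48723 (Z = 0 - 1*(-48723) = 0 + 48723 = 48723)
g = 216529 (g = 167806 + 48723 = 216529)
(-146*(-2948) + 1/(-309599))/(256558 + g) = (-146*(-2948) + 1/(-309599))/(256558 + 216529) = (430408 - 1/309599)/473087 = (133253886391/309599)*(1/473087) = 133253886391/146467262113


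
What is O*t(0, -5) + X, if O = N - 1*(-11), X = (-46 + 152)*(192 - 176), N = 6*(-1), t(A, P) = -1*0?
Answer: 1696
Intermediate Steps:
t(A, P) = 0
N = -6
X = 1696 (X = 106*16 = 1696)
O = 5 (O = -6 - 1*(-11) = -6 + 11 = 5)
O*t(0, -5) + X = 5*0 + 1696 = 0 + 1696 = 1696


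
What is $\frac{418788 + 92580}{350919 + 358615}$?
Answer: $\frac{255684}{354767} \approx 0.72071$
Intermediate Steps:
$\frac{418788 + 92580}{350919 + 358615} = \frac{511368}{709534} = 511368 \cdot \frac{1}{709534} = \frac{255684}{354767}$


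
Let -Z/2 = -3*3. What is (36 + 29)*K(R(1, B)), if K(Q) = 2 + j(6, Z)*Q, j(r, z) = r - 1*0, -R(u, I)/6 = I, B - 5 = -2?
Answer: -6890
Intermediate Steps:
B = 3 (B = 5 - 2 = 3)
Z = 18 (Z = -(-6)*3 = -2*(-9) = 18)
R(u, I) = -6*I
j(r, z) = r (j(r, z) = r + 0 = r)
K(Q) = 2 + 6*Q
(36 + 29)*K(R(1, B)) = (36 + 29)*(2 + 6*(-6*3)) = 65*(2 + 6*(-18)) = 65*(2 - 108) = 65*(-106) = -6890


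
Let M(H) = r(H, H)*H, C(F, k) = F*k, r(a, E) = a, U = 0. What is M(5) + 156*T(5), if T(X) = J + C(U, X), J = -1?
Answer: -131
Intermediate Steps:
M(H) = H² (M(H) = H*H = H²)
T(X) = -1 (T(X) = -1 + 0*X = -1 + 0 = -1)
M(5) + 156*T(5) = 5² + 156*(-1) = 25 - 156 = -131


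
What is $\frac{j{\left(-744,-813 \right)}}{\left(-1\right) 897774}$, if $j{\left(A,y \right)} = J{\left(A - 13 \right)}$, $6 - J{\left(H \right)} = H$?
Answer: $- \frac{763}{897774} \approx -0.00084988$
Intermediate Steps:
$J{\left(H \right)} = 6 - H$
$j{\left(A,y \right)} = 19 - A$ ($j{\left(A,y \right)} = 6 - \left(A - 13\right) = 6 - \left(-13 + A\right) = 19 - A$)
$\frac{j{\left(-744,-813 \right)}}{\left(-1\right) 897774} = \frac{19 - -744}{\left(-1\right) 897774} = \frac{19 + 744}{-897774} = 763 \left(- \frac{1}{897774}\right) = - \frac{763}{897774}$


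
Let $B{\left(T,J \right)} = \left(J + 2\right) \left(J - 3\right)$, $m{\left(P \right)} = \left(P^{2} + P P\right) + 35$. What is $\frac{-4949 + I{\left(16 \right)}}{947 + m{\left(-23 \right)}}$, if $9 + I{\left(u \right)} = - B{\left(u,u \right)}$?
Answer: $- \frac{649}{255} \approx -2.5451$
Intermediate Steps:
$m{\left(P \right)} = 35 + 2 P^{2}$ ($m{\left(P \right)} = \left(P^{2} + P^{2}\right) + 35 = 2 P^{2} + 35 = 35 + 2 P^{2}$)
$B{\left(T,J \right)} = \left(-3 + J\right) \left(2 + J\right)$ ($B{\left(T,J \right)} = \left(2 + J\right) \left(-3 + J\right) = \left(-3 + J\right) \left(2 + J\right)$)
$I{\left(u \right)} = -3 + u - u^{2}$ ($I{\left(u \right)} = -9 - \left(-6 + u^{2} - u\right) = -9 + \left(6 + u - u^{2}\right) = -3 + u - u^{2}$)
$\frac{-4949 + I{\left(16 \right)}}{947 + m{\left(-23 \right)}} = \frac{-4949 - 243}{947 + \left(35 + 2 \left(-23\right)^{2}\right)} = \frac{-4949 - 243}{947 + \left(35 + 2 \cdot 529\right)} = \frac{-4949 - 243}{947 + \left(35 + 1058\right)} = \frac{-4949 - 243}{947 + 1093} = - \frac{5192}{2040} = \left(-5192\right) \frac{1}{2040} = - \frac{649}{255}$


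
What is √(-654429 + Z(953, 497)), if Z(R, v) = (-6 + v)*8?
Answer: I*√650501 ≈ 806.54*I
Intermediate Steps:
Z(R, v) = -48 + 8*v
√(-654429 + Z(953, 497)) = √(-654429 + (-48 + 8*497)) = √(-654429 + (-48 + 3976)) = √(-654429 + 3928) = √(-650501) = I*√650501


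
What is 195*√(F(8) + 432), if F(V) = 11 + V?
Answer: 195*√451 ≈ 4141.2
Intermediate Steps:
195*√(F(8) + 432) = 195*√((11 + 8) + 432) = 195*√(19 + 432) = 195*√451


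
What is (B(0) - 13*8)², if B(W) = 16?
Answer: 7744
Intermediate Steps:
(B(0) - 13*8)² = (16 - 13*8)² = (16 - 104)² = (-88)² = 7744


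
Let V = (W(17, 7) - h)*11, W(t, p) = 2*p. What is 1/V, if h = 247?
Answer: -1/2563 ≈ -0.00039017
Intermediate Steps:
V = -2563 (V = (2*7 - 1*247)*11 = (14 - 247)*11 = -233*11 = -2563)
1/V = 1/(-2563) = -1/2563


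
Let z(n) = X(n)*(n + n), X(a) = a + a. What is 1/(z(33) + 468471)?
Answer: 1/472827 ≈ 2.1149e-6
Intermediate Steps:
X(a) = 2*a
z(n) = 4*n**2 (z(n) = (2*n)*(n + n) = (2*n)*(2*n) = 4*n**2)
1/(z(33) + 468471) = 1/(4*33**2 + 468471) = 1/(4*1089 + 468471) = 1/(4356 + 468471) = 1/472827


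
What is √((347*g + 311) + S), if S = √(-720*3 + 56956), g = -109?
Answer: √(-37512 + 2*√13699) ≈ 193.07*I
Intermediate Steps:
S = 2*√13699 (S = √(-2160 + 56956) = √54796 = 2*√13699 ≈ 234.09)
√((347*g + 311) + S) = √((347*(-109) + 311) + 2*√13699) = √((-37823 + 311) + 2*√13699) = √(-37512 + 2*√13699)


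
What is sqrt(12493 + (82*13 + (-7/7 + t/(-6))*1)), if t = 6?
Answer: sqrt(13557) ≈ 116.43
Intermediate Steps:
sqrt(12493 + (82*13 + (-7/7 + t/(-6))*1)) = sqrt(12493 + (82*13 + (-7/7 + 6/(-6))*1)) = sqrt(12493 + (1066 + (-7*1/7 + 6*(-1/6))*1)) = sqrt(12493 + (1066 + (-1 - 1)*1)) = sqrt(12493 + (1066 - 2*1)) = sqrt(12493 + (1066 - 2)) = sqrt(12493 + 1064) = sqrt(13557)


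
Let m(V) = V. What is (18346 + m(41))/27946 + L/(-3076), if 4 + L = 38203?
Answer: -505475421/42980948 ≈ -11.760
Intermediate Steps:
L = 38199 (L = -4 + 38203 = 38199)
(18346 + m(41))/27946 + L/(-3076) = (18346 + 41)/27946 + 38199/(-3076) = 18387*(1/27946) + 38199*(-1/3076) = 18387/27946 - 38199/3076 = -505475421/42980948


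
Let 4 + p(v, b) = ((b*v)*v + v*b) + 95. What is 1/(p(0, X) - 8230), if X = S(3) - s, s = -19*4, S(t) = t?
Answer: -1/8139 ≈ -0.00012287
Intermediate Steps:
s = -76
X = 79 (X = 3 - 1*(-76) = 3 + 76 = 79)
p(v, b) = 91 + b*v + b*v² (p(v, b) = -4 + (((b*v)*v + v*b) + 95) = -4 + ((b*v² + b*v) + 95) = -4 + ((b*v + b*v²) + 95) = -4 + (95 + b*v + b*v²) = 91 + b*v + b*v²)
1/(p(0, X) - 8230) = 1/((91 + 79*0 + 79*0²) - 8230) = 1/((91 + 0 + 79*0) - 8230) = 1/((91 + 0 + 0) - 8230) = 1/(91 - 8230) = 1/(-8139) = -1/8139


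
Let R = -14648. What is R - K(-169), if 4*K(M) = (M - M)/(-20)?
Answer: -14648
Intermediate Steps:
K(M) = 0 (K(M) = ((M - M)/(-20))/4 = (0*(-1/20))/4 = (1/4)*0 = 0)
R - K(-169) = -14648 - 1*0 = -14648 + 0 = -14648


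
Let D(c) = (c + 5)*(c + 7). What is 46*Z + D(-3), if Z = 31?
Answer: 1434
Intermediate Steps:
D(c) = (5 + c)*(7 + c)
46*Z + D(-3) = 46*31 + (35 + (-3)² + 12*(-3)) = 1426 + (35 + 9 - 36) = 1426 + 8 = 1434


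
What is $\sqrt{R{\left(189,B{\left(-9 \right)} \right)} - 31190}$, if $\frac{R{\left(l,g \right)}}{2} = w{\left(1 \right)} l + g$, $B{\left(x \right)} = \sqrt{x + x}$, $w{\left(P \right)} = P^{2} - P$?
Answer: $\sqrt{-31190 + 6 i \sqrt{2}} \approx 0.024 + 176.61 i$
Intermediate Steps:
$B{\left(x \right)} = \sqrt{2} \sqrt{x}$ ($B{\left(x \right)} = \sqrt{2 x} = \sqrt{2} \sqrt{x}$)
$R{\left(l,g \right)} = 2 g$ ($R{\left(l,g \right)} = 2 \left(1 \left(-1 + 1\right) l + g\right) = 2 \left(1 \cdot 0 l + g\right) = 2 \left(0 l + g\right) = 2 \left(0 + g\right) = 2 g$)
$\sqrt{R{\left(189,B{\left(-9 \right)} \right)} - 31190} = \sqrt{2 \sqrt{2} \sqrt{-9} - 31190} = \sqrt{2 \sqrt{2} \cdot 3 i - 31190} = \sqrt{2 \cdot 3 i \sqrt{2} - 31190} = \sqrt{6 i \sqrt{2} - 31190} = \sqrt{-31190 + 6 i \sqrt{2}}$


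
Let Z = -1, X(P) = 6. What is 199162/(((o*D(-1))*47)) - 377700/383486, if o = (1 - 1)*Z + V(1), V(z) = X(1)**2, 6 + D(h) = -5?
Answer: -20851397783/1784360358 ≈ -11.686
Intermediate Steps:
D(h) = -11 (D(h) = -6 - 5 = -11)
V(z) = 36 (V(z) = 6**2 = 36)
o = 36 (o = (1 - 1)*(-1) + 36 = 0*(-1) + 36 = 0 + 36 = 36)
199162/(((o*D(-1))*47)) - 377700/383486 = 199162/(((36*(-11))*47)) - 377700/383486 = 199162/((-396*47)) - 377700*1/383486 = 199162/(-18612) - 188850/191743 = 199162*(-1/18612) - 188850/191743 = -99581/9306 - 188850/191743 = -20851397783/1784360358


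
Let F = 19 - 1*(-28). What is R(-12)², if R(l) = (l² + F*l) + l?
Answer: 186624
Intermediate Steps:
F = 47 (F = 19 + 28 = 47)
R(l) = l² + 48*l (R(l) = (l² + 47*l) + l = l² + 48*l)
R(-12)² = (-12*(48 - 12))² = (-12*36)² = (-432)² = 186624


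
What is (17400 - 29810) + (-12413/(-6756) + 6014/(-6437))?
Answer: -539651424623/43488372 ≈ -12409.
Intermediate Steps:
(17400 - 29810) + (-12413/(-6756) + 6014/(-6437)) = -12410 + (-12413*(-1/6756) + 6014*(-1/6437)) = -12410 + (12413/6756 - 6014/6437) = -12410 + 39271897/43488372 = -539651424623/43488372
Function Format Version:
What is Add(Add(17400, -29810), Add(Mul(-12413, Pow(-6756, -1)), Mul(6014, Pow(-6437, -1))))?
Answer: Rational(-539651424623, 43488372) ≈ -12409.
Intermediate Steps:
Add(Add(17400, -29810), Add(Mul(-12413, Pow(-6756, -1)), Mul(6014, Pow(-6437, -1)))) = Add(-12410, Add(Mul(-12413, Rational(-1, 6756)), Mul(6014, Rational(-1, 6437)))) = Add(-12410, Add(Rational(12413, 6756), Rational(-6014, 6437))) = Add(-12410, Rational(39271897, 43488372)) = Rational(-539651424623, 43488372)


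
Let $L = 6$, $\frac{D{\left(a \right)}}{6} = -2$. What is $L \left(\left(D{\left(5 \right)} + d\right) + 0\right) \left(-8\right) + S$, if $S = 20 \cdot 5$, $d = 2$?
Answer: $580$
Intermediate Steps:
$D{\left(a \right)} = -12$ ($D{\left(a \right)} = 6 \left(-2\right) = -12$)
$S = 100$
$L \left(\left(D{\left(5 \right)} + d\right) + 0\right) \left(-8\right) + S = 6 \left(\left(-12 + 2\right) + 0\right) \left(-8\right) + 100 = 6 \left(-10 + 0\right) \left(-8\right) + 100 = 6 \left(\left(-10\right) \left(-8\right)\right) + 100 = 6 \cdot 80 + 100 = 480 + 100 = 580$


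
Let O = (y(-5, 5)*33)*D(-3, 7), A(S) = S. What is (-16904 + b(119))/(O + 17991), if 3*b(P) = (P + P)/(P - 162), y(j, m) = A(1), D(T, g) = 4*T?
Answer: -2180854/2269755 ≈ -0.96083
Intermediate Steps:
y(j, m) = 1
O = -396 (O = (1*33)*(4*(-3)) = 33*(-12) = -396)
b(P) = 2*P/(3*(-162 + P)) (b(P) = ((P + P)/(P - 162))/3 = ((2*P)/(-162 + P))/3 = (2*P/(-162 + P))/3 = 2*P/(3*(-162 + P)))
(-16904 + b(119))/(O + 17991) = (-16904 + (⅔)*119/(-162 + 119))/(-396 + 17991) = (-16904 + (⅔)*119/(-43))/17595 = (-16904 + (⅔)*119*(-1/43))*(1/17595) = (-16904 - 238/129)*(1/17595) = -2180854/129*1/17595 = -2180854/2269755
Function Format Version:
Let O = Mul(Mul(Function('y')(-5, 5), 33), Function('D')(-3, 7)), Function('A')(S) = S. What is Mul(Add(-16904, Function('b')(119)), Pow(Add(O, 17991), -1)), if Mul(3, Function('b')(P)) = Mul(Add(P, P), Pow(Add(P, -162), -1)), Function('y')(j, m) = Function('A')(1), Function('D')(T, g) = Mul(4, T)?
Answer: Rational(-2180854, 2269755) ≈ -0.96083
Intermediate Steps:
Function('y')(j, m) = 1
O = -396 (O = Mul(Mul(1, 33), Mul(4, -3)) = Mul(33, -12) = -396)
Function('b')(P) = Mul(Rational(2, 3), P, Pow(Add(-162, P), -1)) (Function('b')(P) = Mul(Rational(1, 3), Mul(Add(P, P), Pow(Add(P, -162), -1))) = Mul(Rational(1, 3), Mul(Mul(2, P), Pow(Add(-162, P), -1))) = Mul(Rational(1, 3), Mul(2, P, Pow(Add(-162, P), -1))) = Mul(Rational(2, 3), P, Pow(Add(-162, P), -1)))
Mul(Add(-16904, Function('b')(119)), Pow(Add(O, 17991), -1)) = Mul(Add(-16904, Mul(Rational(2, 3), 119, Pow(Add(-162, 119), -1))), Pow(Add(-396, 17991), -1)) = Mul(Add(-16904, Mul(Rational(2, 3), 119, Pow(-43, -1))), Pow(17595, -1)) = Mul(Add(-16904, Mul(Rational(2, 3), 119, Rational(-1, 43))), Rational(1, 17595)) = Mul(Add(-16904, Rational(-238, 129)), Rational(1, 17595)) = Mul(Rational(-2180854, 129), Rational(1, 17595)) = Rational(-2180854, 2269755)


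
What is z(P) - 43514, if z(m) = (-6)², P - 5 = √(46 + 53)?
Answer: -43478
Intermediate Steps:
P = 5 + 3*√11 (P = 5 + √(46 + 53) = 5 + √99 = 5 + 3*√11 ≈ 14.950)
z(m) = 36
z(P) - 43514 = 36 - 43514 = -43478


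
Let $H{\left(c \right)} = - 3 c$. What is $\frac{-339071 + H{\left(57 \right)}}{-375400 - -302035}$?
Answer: $\frac{339242}{73365} \approx 4.624$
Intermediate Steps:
$\frac{-339071 + H{\left(57 \right)}}{-375400 - -302035} = \frac{-339071 - 171}{-375400 - -302035} = \frac{-339071 - 171}{-375400 + 302035} = - \frac{339242}{-73365} = \left(-339242\right) \left(- \frac{1}{73365}\right) = \frac{339242}{73365}$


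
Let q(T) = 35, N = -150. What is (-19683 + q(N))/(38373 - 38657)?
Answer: 4912/71 ≈ 69.183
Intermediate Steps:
(-19683 + q(N))/(38373 - 38657) = (-19683 + 35)/(38373 - 38657) = -19648/(-284) = -19648*(-1/284) = 4912/71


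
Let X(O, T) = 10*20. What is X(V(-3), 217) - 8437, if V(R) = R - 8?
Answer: -8237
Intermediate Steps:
V(R) = -8 + R
X(O, T) = 200
X(V(-3), 217) - 8437 = 200 - 8437 = -8237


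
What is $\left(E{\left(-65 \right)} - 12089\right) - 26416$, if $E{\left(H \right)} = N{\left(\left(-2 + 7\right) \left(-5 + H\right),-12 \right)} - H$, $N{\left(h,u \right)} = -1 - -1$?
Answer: $-38440$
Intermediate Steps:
$N{\left(h,u \right)} = 0$ ($N{\left(h,u \right)} = -1 + 1 = 0$)
$E{\left(H \right)} = - H$ ($E{\left(H \right)} = 0 - H = - H$)
$\left(E{\left(-65 \right)} - 12089\right) - 26416 = \left(\left(-1\right) \left(-65\right) - 12089\right) - 26416 = \left(65 - 12089\right) - 26416 = -12024 - 26416 = -38440$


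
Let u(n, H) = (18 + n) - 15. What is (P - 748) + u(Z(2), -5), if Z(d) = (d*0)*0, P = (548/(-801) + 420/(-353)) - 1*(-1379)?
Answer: 178735538/282753 ≈ 632.13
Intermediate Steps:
P = 389386523/282753 (P = (548*(-1/801) + 420*(-1/353)) + 1379 = (-548/801 - 420/353) + 1379 = -529864/282753 + 1379 = 389386523/282753 ≈ 1377.1)
Z(d) = 0 (Z(d) = 0*0 = 0)
u(n, H) = 3 + n
(P - 748) + u(Z(2), -5) = (389386523/282753 - 748) + (3 + 0) = 177887279/282753 + 3 = 178735538/282753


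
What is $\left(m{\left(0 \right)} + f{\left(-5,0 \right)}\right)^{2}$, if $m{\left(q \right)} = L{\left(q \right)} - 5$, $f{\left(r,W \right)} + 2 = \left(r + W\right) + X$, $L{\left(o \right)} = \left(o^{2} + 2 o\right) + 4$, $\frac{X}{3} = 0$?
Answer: $64$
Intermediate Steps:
$X = 0$ ($X = 3 \cdot 0 = 0$)
$L{\left(o \right)} = 4 + o^{2} + 2 o$
$f{\left(r,W \right)} = -2 + W + r$ ($f{\left(r,W \right)} = -2 + \left(\left(r + W\right) + 0\right) = -2 + \left(\left(W + r\right) + 0\right) = -2 + \left(W + r\right) = -2 + W + r$)
$m{\left(q \right)} = -1 + q^{2} + 2 q$ ($m{\left(q \right)} = \left(4 + q^{2} + 2 q\right) - 5 = -1 + q^{2} + 2 q$)
$\left(m{\left(0 \right)} + f{\left(-5,0 \right)}\right)^{2} = \left(\left(-1 + 0^{2} + 2 \cdot 0\right) - 7\right)^{2} = \left(\left(-1 + 0 + 0\right) - 7\right)^{2} = \left(-1 - 7\right)^{2} = \left(-8\right)^{2} = 64$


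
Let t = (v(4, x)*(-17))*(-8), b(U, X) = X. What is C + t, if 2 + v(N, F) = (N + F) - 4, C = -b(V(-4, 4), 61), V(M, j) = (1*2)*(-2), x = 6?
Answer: 483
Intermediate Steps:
V(M, j) = -4 (V(M, j) = 2*(-2) = -4)
C = -61 (C = -1*61 = -61)
v(N, F) = -6 + F + N (v(N, F) = -2 + ((N + F) - 4) = -2 + ((F + N) - 4) = -2 + (-4 + F + N) = -6 + F + N)
t = 544 (t = ((-6 + 6 + 4)*(-17))*(-8) = (4*(-17))*(-8) = -68*(-8) = 544)
C + t = -61 + 544 = 483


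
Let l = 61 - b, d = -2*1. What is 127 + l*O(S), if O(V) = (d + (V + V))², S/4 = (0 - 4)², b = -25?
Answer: 1365463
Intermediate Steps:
d = -2
l = 86 (l = 61 - 1*(-25) = 61 + 25 = 86)
S = 64 (S = 4*(0 - 4)² = 4*(-4)² = 4*16 = 64)
O(V) = (-2 + 2*V)² (O(V) = (-2 + (V + V))² = (-2 + 2*V)²)
127 + l*O(S) = 127 + 86*(4*(-1 + 64)²) = 127 + 86*(4*63²) = 127 + 86*(4*3969) = 127 + 86*15876 = 127 + 1365336 = 1365463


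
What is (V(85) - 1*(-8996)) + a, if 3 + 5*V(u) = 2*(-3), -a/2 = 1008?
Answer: 34891/5 ≈ 6978.2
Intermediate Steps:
a = -2016 (a = -2*1008 = -2016)
V(u) = -9/5 (V(u) = -⅗ + (2*(-3))/5 = -⅗ + (⅕)*(-6) = -⅗ - 6/5 = -9/5)
(V(85) - 1*(-8996)) + a = (-9/5 - 1*(-8996)) - 2016 = (-9/5 + 8996) - 2016 = 44971/5 - 2016 = 34891/5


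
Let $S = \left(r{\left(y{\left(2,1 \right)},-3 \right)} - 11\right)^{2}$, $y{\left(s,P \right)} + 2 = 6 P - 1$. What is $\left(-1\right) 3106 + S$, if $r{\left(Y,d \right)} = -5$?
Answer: $-2850$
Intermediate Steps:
$y{\left(s,P \right)} = -3 + 6 P$ ($y{\left(s,P \right)} = -2 + \left(6 P - 1\right) = -2 + \left(-1 + 6 P\right) = -3 + 6 P$)
$S = 256$ ($S = \left(-5 - 11\right)^{2} = \left(-16\right)^{2} = 256$)
$\left(-1\right) 3106 + S = \left(-1\right) 3106 + 256 = -3106 + 256 = -2850$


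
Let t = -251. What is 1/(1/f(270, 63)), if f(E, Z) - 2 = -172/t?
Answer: 674/251 ≈ 2.6853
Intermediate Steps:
f(E, Z) = 674/251 (f(E, Z) = 2 - 172/(-251) = 2 - 172*(-1/251) = 2 + 172/251 = 674/251)
1/(1/f(270, 63)) = 1/(1/(674/251)) = 1/(251/674) = 674/251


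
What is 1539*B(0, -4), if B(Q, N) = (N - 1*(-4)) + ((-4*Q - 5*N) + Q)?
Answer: 30780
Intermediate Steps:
B(Q, N) = 4 - 4*N - 3*Q (B(Q, N) = (N + 4) + ((-5*N - 4*Q) + Q) = (4 + N) + (-5*N - 3*Q) = 4 - 4*N - 3*Q)
1539*B(0, -4) = 1539*(4 - 4*(-4) - 3*0) = 1539*(4 + 16 + 0) = 1539*20 = 30780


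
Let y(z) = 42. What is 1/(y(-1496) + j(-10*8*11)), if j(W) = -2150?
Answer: -1/2108 ≈ -0.00047438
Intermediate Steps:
1/(y(-1496) + j(-10*8*11)) = 1/(42 - 2150) = 1/(-2108) = -1/2108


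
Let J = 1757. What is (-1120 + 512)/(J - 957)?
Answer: -19/25 ≈ -0.76000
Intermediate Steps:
(-1120 + 512)/(J - 957) = (-1120 + 512)/(1757 - 957) = -608/800 = -608*1/800 = -19/25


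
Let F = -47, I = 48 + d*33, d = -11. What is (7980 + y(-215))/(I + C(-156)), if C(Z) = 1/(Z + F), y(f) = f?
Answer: -1576295/63946 ≈ -24.650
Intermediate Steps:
I = -315 (I = 48 - 11*33 = 48 - 363 = -315)
C(Z) = 1/(-47 + Z) (C(Z) = 1/(Z - 47) = 1/(-47 + Z))
(7980 + y(-215))/(I + C(-156)) = (7980 - 215)/(-315 + 1/(-47 - 156)) = 7765/(-315 + 1/(-203)) = 7765/(-315 - 1/203) = 7765/(-63946/203) = 7765*(-203/63946) = -1576295/63946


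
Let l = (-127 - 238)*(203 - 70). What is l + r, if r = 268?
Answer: -48277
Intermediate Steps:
l = -48545 (l = -365*133 = -48545)
l + r = -48545 + 268 = -48277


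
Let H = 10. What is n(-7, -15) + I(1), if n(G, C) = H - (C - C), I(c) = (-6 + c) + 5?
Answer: 10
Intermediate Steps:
I(c) = -1 + c
n(G, C) = 10 (n(G, C) = 10 - (C - C) = 10 - 1*0 = 10 + 0 = 10)
n(-7, -15) + I(1) = 10 + (-1 + 1) = 10 + 0 = 10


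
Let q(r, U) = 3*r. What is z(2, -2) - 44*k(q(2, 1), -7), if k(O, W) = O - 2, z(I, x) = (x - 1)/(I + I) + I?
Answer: -699/4 ≈ -174.75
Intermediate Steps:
z(I, x) = I + (-1 + x)/(2*I) (z(I, x) = (-1 + x)/((2*I)) + I = (-1 + x)*(1/(2*I)) + I = (-1 + x)/(2*I) + I = I + (-1 + x)/(2*I))
k(O, W) = -2 + O
z(2, -2) - 44*k(q(2, 1), -7) = (½)*(-1 - 2 + 2*2²)/2 - 44*(-2 + 3*2) = (½)*(½)*(-1 - 2 + 2*4) - 44*(-2 + 6) = (½)*(½)*(-1 - 2 + 8) - 44*4 = (½)*(½)*5 - 176 = 5/4 - 176 = -699/4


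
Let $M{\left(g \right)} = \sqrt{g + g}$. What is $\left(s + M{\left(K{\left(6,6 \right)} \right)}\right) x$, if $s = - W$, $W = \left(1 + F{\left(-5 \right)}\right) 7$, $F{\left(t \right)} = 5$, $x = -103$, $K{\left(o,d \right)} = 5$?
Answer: $4326 - 103 \sqrt{10} \approx 4000.3$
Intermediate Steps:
$M{\left(g \right)} = \sqrt{2} \sqrt{g}$ ($M{\left(g \right)} = \sqrt{2 g} = \sqrt{2} \sqrt{g}$)
$W = 42$ ($W = \left(1 + 5\right) 7 = 6 \cdot 7 = 42$)
$s = -42$ ($s = \left(-1\right) 42 = -42$)
$\left(s + M{\left(K{\left(6,6 \right)} \right)}\right) x = \left(-42 + \sqrt{2} \sqrt{5}\right) \left(-103\right) = \left(-42 + \sqrt{10}\right) \left(-103\right) = 4326 - 103 \sqrt{10}$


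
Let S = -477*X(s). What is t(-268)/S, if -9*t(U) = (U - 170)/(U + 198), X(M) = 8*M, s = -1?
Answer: -73/400680 ≈ -0.00018219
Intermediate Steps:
t(U) = -(-170 + U)/(9*(198 + U)) (t(U) = -(U - 170)/(9*(U + 198)) = -(-170 + U)/(9*(198 + U)))
S = 3816 (S = -3816*(-1) = -477*(-8) = 3816)
t(-268)/S = ((170 - 1*(-268))/(9*(198 - 268)))/3816 = ((⅑)*(170 + 268)/(-70))*(1/3816) = ((⅑)*(-1/70)*438)*(1/3816) = -73/105*1/3816 = -73/400680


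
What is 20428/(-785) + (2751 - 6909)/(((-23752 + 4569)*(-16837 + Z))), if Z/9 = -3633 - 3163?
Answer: -396964680602/15254417515 ≈ -26.023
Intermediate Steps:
Z = -61164 (Z = 9*(-3633 - 3163) = 9*(-6796) = -61164)
20428/(-785) + (2751 - 6909)/(((-23752 + 4569)*(-16837 + Z))) = 20428/(-785) + (2751 - 6909)/(((-23752 + 4569)*(-16837 - 61164))) = 20428*(-1/785) - 4158/((-19183*(-78001))) = -20428/785 - 4158/1496293183 = -20428/785 - 4158*1/1496293183 = -20428/785 - 54/19432379 = -396964680602/15254417515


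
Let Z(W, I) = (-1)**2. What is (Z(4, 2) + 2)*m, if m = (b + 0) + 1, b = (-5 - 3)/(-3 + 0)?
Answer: 11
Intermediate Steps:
b = 8/3 (b = -8/(-3) = -8*(-1/3) = 8/3 ≈ 2.6667)
m = 11/3 (m = (8/3 + 0) + 1 = 8/3 + 1 = 11/3 ≈ 3.6667)
Z(W, I) = 1
(Z(4, 2) + 2)*m = (1 + 2)*(11/3) = 3*(11/3) = 11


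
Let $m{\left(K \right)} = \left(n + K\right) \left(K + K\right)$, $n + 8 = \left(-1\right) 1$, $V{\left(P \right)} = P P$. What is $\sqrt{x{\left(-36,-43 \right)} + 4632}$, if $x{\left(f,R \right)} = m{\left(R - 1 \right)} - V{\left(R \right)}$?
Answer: $\sqrt{7447} \approx 86.296$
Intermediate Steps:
$V{\left(P \right)} = P^{2}$
$n = -9$ ($n = -8 - 1 = -9$)
$m{\left(K \right)} = 2 K \left(-9 + K\right)$ ($m{\left(K \right)} = \left(-9 + K\right) \left(K + K\right) = \left(-9 + K\right) 2 K = 2 K \left(-9 + K\right)$)
$x{\left(f,R \right)} = - R^{2} + 2 \left(-1 + R\right) \left(-10 + R\right)$ ($x{\left(f,R \right)} = 2 \left(R - 1\right) \left(-9 + \left(R - 1\right)\right) - R^{2} = 2 \left(-1 + R\right) \left(-9 + \left(-1 + R\right)\right) - R^{2} = 2 \left(-1 + R\right) \left(-10 + R\right) - R^{2} = - R^{2} + 2 \left(-1 + R\right) \left(-10 + R\right)$)
$\sqrt{x{\left(-36,-43 \right)} + 4632} = \sqrt{\left(20 + \left(-43\right)^{2} - -946\right) + 4632} = \sqrt{\left(20 + 1849 + 946\right) + 4632} = \sqrt{2815 + 4632} = \sqrt{7447}$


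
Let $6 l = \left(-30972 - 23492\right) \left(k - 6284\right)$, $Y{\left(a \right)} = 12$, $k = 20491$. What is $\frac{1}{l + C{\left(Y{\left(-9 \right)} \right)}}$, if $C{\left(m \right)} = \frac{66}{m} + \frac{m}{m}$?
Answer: $- \frac{6}{773770009} \approx -7.7542 \cdot 10^{-9}$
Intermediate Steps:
$C{\left(m \right)} = 1 + \frac{66}{m}$ ($C{\left(m \right)} = \frac{66}{m} + 1 = 1 + \frac{66}{m}$)
$l = - \frac{386885024}{3}$ ($l = \frac{\left(-30972 - 23492\right) \left(20491 - 6284\right)}{6} = \frac{\left(-54464\right) 14207}{6} = \frac{1}{6} \left(-773770048\right) = - \frac{386885024}{3} \approx -1.2896 \cdot 10^{8}$)
$\frac{1}{l + C{\left(Y{\left(-9 \right)} \right)}} = \frac{1}{- \frac{386885024}{3} + \frac{66 + 12}{12}} = \frac{1}{- \frac{386885024}{3} + \frac{1}{12} \cdot 78} = \frac{1}{- \frac{386885024}{3} + \frac{13}{2}} = \frac{1}{- \frac{773770009}{6}} = - \frac{6}{773770009}$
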